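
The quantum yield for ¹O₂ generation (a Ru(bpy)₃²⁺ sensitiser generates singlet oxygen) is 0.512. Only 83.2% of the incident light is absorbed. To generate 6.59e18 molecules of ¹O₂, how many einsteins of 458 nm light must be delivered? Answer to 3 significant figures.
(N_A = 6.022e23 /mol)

2.57e-5 einstein

Product: 6.59e18 / 6.022e23 = 1.094e-5 mol.
Photons that must be absorbed: 1.094e-5 / 0.512 = 2.137e-5 mol.
Incident photons needed: 2.137e-5 / 0.832 = 2.569e-5 mol.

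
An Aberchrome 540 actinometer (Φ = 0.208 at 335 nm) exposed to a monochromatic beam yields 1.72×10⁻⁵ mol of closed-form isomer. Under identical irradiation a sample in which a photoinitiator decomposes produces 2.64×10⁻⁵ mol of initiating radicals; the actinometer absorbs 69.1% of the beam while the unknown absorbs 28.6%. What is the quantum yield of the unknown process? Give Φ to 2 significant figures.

Φ = 0.77

Photons absorbed by the actinometer: 1.72×10⁻⁵ / 0.208 = 8.269×10⁻⁵ mol.
Incident flux: 8.269×10⁻⁵ / 0.691 = 1.197×10⁻⁴ einstein.
Absorbed by unknown: 0.286 × 1.197×10⁻⁴ = 3.423×10⁻⁵ mol.
Φ(unknown) = 2.64×10⁻⁵ / 3.423×10⁻⁵ = 0.77.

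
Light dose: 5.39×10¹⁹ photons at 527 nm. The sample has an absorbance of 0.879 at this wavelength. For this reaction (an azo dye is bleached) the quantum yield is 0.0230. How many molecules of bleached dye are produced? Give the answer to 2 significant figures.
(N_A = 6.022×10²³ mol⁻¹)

Moles of photons: 5.39×10¹⁹ / 6.022×10²³ = 8.951×10⁻⁵ mol.
Fraction absorbed: 1 − 10^(−0.879) = 0.8679.
Photons absorbed: 0.8679 × 8.951×10⁻⁵ = 7.769×10⁻⁵ mol.
Product: Φ × n_abs = 0.0230 × 7.769×10⁻⁵ = 1.787×10⁻⁶ mol.
As a count: 1.787×10⁻⁶ × 6.022×10²³ = 1.1×10¹⁸.

1.1×10¹⁸ molecules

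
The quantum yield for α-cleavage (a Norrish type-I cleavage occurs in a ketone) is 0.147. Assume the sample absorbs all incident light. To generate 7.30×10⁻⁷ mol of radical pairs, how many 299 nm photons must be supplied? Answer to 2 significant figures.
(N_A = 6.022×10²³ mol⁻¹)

Photons that must be absorbed: 7.30×10⁻⁷ / 0.147 = 4.966×10⁻⁶ mol.
Photon count: 4.966×10⁻⁶ × 6.022×10²³ = 3.0×10¹⁸.

3.0×10¹⁸ photons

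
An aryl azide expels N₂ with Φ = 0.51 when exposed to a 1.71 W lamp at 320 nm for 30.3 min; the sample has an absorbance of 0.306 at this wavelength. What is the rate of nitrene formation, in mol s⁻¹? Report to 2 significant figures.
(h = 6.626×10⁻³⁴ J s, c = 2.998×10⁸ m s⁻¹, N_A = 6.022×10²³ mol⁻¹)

Photon energy at 320 nm: hc/λ = (6.626×10⁻³⁴)(2.998×10⁸)/(320×10⁻⁹) = 6.208×10⁻¹⁹ J.
Energy delivered: (1.71 W)(1818 s) = 3109 J.
Photons incident: 3109 / 6.208×10⁻¹⁹ = 5.008×10²¹, i.e. 5.008×10²¹/6.022×10²³ = 0.008316 mol.
Fraction absorbed: 1 − 10^(−0.306) = 0.5057.
Photons absorbed: 0.5057 × 0.008316 = 0.004205 mol.
Product formed: 0.51 × 0.004205 = 0.002145 mol.
Rate: 0.002145 / 1818 s = 1.2×10⁻⁶ mol s⁻¹.

1.2×10⁻⁶ mol s⁻¹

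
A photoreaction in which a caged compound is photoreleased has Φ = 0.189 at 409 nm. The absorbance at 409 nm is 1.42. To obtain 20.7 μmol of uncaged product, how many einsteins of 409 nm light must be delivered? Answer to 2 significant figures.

Product: 20.7 μmol = 2.07×10⁻⁵ mol.
Photons that must be absorbed: 2.07×10⁻⁵ / 0.189 = 1.095×10⁻⁴ mol.
Fraction absorbed: 1 − 10^(−1.42) = 0.9620.
Incident photons needed: 1.095×10⁻⁴ / 0.9620 = 1.138×10⁻⁴ mol.

1.1×10⁻⁴ einstein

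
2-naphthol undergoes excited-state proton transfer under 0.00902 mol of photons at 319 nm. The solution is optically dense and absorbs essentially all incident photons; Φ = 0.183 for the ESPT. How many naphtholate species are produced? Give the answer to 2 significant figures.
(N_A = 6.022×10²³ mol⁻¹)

Product: Φ × n_abs = 0.183 × 0.00902 = 0.001651 mol.
As a count: 0.001651 × 6.022×10²³ = 9.9×10²⁰.

9.9×10²⁰ species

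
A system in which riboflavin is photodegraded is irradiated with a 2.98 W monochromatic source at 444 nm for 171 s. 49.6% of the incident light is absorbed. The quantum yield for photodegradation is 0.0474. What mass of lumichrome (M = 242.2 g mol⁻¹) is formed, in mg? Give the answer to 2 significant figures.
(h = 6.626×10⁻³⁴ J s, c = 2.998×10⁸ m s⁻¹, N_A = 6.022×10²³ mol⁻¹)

Photon energy at 444 nm: hc/λ = (6.626×10⁻³⁴)(2.998×10⁸)/(444×10⁻⁹) = 4.474×10⁻¹⁹ J.
Energy delivered: (2.98 W)(171 s) = 509.6 J.
Photons incident: 509.6 / 4.474×10⁻¹⁹ = 1.139×10²¹, i.e. 1.139×10²¹/6.022×10²³ = 0.001891 mol.
Photons absorbed: 0.496 × 0.001891 = 9.379×10⁻⁴ mol.
Product: Φ × n_abs = 0.0474 × 9.379×10⁻⁴ = 4.446×10⁻⁵ mol.
Mass: 4.446×10⁻⁵ × 242.2 = 0.01077 g = 11 mg.

11 mg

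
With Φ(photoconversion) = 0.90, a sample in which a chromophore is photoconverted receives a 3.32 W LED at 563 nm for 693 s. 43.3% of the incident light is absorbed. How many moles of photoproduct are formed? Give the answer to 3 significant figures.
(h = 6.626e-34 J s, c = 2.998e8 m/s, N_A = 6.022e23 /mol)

Photon energy at 563 nm: hc/λ = (6.626e-34)(2.998e8)/(563e-9) = 3.528e-19 J.
Energy delivered: (3.32 W)(693 s) = 2301 J.
Photons incident: 2301 / 3.528e-19 = 6.522e21, i.e. 6.522e21/6.022e23 = 0.01083 mol.
Photons absorbed: 0.433 × 0.01083 = 0.004689 mol.
Product: Φ × n_abs = 0.90 × 0.004689 = 0.004220 mol.

0.00422 mol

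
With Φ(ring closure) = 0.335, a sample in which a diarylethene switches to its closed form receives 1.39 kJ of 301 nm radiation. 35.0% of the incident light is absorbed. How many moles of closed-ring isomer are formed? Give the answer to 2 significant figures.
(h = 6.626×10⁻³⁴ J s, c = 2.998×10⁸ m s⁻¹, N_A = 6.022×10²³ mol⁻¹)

Photon energy at 301 nm: hc/λ = (6.626×10⁻³⁴)(2.998×10⁸)/(301×10⁻⁹) = 6.600×10⁻¹⁹ J.
Incident energy: 1.39 kJ = 1390 J.
Photons incident: 1390 / 6.600×10⁻¹⁹ = 2.106×10²¹, i.e. 2.106×10²¹/6.022×10²³ = 0.003497 mol.
Photons absorbed: 0.350 × 0.003497 = 0.001224 mol.
Product: Φ × n_abs = 0.335 × 0.001224 = 4.100×10⁻⁴ mol.

4.1×10⁻⁴ mol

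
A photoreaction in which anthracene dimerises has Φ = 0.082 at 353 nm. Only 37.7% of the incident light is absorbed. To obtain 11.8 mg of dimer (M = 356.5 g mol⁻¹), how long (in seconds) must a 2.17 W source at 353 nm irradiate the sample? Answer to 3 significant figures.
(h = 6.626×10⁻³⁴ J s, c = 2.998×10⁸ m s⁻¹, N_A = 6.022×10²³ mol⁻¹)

t ≈ 167 s

Product: 11.8 mg / 356.5 g mol⁻¹ = 3.310×10⁻⁵ mol.
Photons that must be absorbed: 3.310×10⁻⁵ / 0.082 = 4.037×10⁻⁴ mol.
Incident photons needed: 4.037×10⁻⁴ / 0.377 = 0.001071 mol.
Photon energy: hc/λ = 5.627×10⁻¹⁹ J; per mole, 3.389×10⁵ J mol⁻¹.
Energy required: 0.001071 × 3.389×10⁵ = 363.0 J.
Time: 363.0 J / 2.17 W = 167 s.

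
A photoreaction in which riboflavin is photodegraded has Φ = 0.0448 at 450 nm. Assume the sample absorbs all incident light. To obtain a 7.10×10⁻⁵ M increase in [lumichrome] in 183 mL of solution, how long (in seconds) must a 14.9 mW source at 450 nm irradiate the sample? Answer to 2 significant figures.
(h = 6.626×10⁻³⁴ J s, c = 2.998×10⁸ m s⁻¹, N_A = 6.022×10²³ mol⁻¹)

t ≈ 5200 s

Product: (7.10×10⁻⁵ M)(0.183 L) = 1.299×10⁻⁵ mol.
Photons that must be absorbed: 1.299×10⁻⁵ / 0.0448 = 2.900×10⁻⁴ mol.
Photon energy: hc/λ = 4.414×10⁻¹⁹ J; per mole, 2.658×10⁵ J mol⁻¹.
Energy required: 2.900×10⁻⁴ × 2.658×10⁵ = 77.08 J.
Time: 77.08 J / 0.0149 W = 5200 s.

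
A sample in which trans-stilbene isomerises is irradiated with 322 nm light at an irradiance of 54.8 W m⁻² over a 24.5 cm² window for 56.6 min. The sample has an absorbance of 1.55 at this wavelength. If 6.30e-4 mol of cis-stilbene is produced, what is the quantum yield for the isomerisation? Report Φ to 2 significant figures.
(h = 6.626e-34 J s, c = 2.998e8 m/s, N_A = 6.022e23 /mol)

Photon energy at 322 nm: hc/λ = (6.626e-34)(2.998e8)/(322e-9) = 6.169e-19 J.
Energy delivered: (54.8 W m⁻²)(24.5e-4 m²)(3396 s) = 455.9 J.
Photons incident: 455.9 / 6.169e-19 = 7.390e20, i.e. 7.390e20/6.022e23 = 0.001227 mol.
Fraction absorbed: 1 − 10^(−1.55) = 0.9718.
Photons absorbed: 0.9718 × 0.001227 = 0.001192 mol.
Φ = 6.30e-4 mol / 0.001192 mol photons = 0.53.

Φ = 0.53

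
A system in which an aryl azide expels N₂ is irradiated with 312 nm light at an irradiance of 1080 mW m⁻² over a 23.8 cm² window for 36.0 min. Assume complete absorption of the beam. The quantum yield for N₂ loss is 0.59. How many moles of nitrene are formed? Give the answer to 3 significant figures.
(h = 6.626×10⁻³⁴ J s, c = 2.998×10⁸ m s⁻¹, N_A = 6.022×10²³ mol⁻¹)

8.54×10⁻⁶ mol

Photon energy at 312 nm: hc/λ = (6.626×10⁻³⁴)(2.998×10⁸)/(312×10⁻⁹) = 6.367×10⁻¹⁹ J.
Energy delivered: (1080 mW m⁻²)(23.8×10⁻⁴ m²)(2160 s) = 5.552 J.
Photons incident: 5.552 / 6.367×10⁻¹⁹ = 8.720×10¹⁸, i.e. 8.720×10¹⁸/6.022×10²³ = 1.448×10⁻⁵ mol.
Product: Φ × n_abs = 0.59 × 1.448×10⁻⁵ = 8.543×10⁻⁶ mol.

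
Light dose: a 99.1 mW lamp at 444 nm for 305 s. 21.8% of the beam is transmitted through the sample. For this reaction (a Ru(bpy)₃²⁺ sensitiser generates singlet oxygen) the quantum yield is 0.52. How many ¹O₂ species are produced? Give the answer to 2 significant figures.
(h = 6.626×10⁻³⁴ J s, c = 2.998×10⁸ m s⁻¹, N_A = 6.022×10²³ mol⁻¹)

Photon energy at 444 nm: hc/λ = (6.626×10⁻³⁴)(2.998×10⁸)/(444×10⁻⁹) = 4.474×10⁻¹⁹ J.
Energy delivered: (99.1 mW)(305 s) = 30.23 J.
Photons incident: 30.23 / 4.474×10⁻¹⁹ = 6.757×10¹⁹, i.e. 6.757×10¹⁹/6.022×10²³ = 1.122×10⁻⁴ mol.
Fraction absorbed: 1 − 21.8/100 = 0.7820.
Photons absorbed: 0.7820 × 1.122×10⁻⁴ = 8.774×10⁻⁵ mol.
Product: Φ × n_abs = 0.52 × 8.774×10⁻⁵ = 4.562×10⁻⁵ mol.
As a count: 4.562×10⁻⁵ × 6.022×10²³ = 2.7×10¹⁹.

2.7×10¹⁹ species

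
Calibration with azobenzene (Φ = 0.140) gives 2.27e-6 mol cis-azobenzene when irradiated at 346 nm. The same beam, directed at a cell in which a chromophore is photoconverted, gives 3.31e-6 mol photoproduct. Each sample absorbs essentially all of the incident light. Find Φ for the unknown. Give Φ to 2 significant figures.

Φ = 0.20

Photons absorbed by the actinometer: 2.27e-6 / 0.140 = 1.621e-5 mol.
Φ(unknown) = 3.31e-6 / 1.621e-5 = 0.20.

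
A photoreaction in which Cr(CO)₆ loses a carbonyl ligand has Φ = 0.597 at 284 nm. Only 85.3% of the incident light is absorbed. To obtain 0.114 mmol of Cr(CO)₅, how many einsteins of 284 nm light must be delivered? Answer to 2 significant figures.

Product: 0.114 mmol = 1.14e-4 mol.
Photons that must be absorbed: 1.14e-4 / 0.597 = 1.910e-4 mol.
Incident photons needed: 1.910e-4 / 0.853 = 2.239e-4 mol.

2.2e-4 einstein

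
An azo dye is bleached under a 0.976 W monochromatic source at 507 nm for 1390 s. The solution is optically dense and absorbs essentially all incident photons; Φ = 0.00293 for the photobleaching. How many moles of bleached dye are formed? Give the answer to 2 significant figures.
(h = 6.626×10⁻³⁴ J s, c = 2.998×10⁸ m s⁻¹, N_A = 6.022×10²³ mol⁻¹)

Photon energy at 507 nm: hc/λ = (6.626×10⁻³⁴)(2.998×10⁸)/(507×10⁻⁹) = 3.918×10⁻¹⁹ J.
Energy delivered: (0.976 W)(1390 s) = 1357 J.
Photons incident: 1357 / 3.918×10⁻¹⁹ = 3.464×10²¹, i.e. 3.464×10²¹/6.022×10²³ = 0.005752 mol.
Product: Φ × n_abs = 0.00293 × 0.005752 = 1.685×10⁻⁵ mol.

1.7×10⁻⁵ mol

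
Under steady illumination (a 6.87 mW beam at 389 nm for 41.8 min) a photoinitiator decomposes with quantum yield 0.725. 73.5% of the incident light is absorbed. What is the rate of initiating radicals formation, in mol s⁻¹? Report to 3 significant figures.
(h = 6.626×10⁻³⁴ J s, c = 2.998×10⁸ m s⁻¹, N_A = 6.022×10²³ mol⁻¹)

1.19×10⁻⁸ mol s⁻¹

Photon energy at 389 nm: hc/λ = (6.626×10⁻³⁴)(2.998×10⁸)/(389×10⁻⁹) = 5.107×10⁻¹⁹ J.
Energy delivered: (6.87 mW)(2508 s) = 17.23 J.
Photons incident: 17.23 / 5.107×10⁻¹⁹ = 3.374×10¹⁹, i.e. 3.374×10¹⁹/6.022×10²³ = 5.603×10⁻⁵ mol.
Photons absorbed: 0.735 × 5.603×10⁻⁵ = 4.118×10⁻⁵ mol.
Product formed: 0.725 × 4.118×10⁻⁵ = 2.986×10⁻⁵ mol.
Rate: 2.986×10⁻⁵ / 2508 s = 1.19×10⁻⁸ mol s⁻¹.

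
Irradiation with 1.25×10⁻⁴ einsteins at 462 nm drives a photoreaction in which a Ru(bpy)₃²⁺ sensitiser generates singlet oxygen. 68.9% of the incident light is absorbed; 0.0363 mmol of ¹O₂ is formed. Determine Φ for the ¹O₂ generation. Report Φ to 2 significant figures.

Φ = 0.42

Product: 0.0363 mmol = 3.63×10⁻⁵ mol.
Photons absorbed: 0.689 × 1.25×10⁻⁴ = 8.613×10⁻⁵ mol.
Φ = 3.63×10⁻⁵ mol / 8.613×10⁻⁵ mol photons = 0.42.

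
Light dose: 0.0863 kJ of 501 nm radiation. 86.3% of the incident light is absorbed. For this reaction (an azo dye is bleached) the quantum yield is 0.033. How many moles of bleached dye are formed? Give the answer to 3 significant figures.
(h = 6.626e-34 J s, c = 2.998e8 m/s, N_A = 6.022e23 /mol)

1.03e-5 mol

Photon energy at 501 nm: hc/λ = (6.626e-34)(2.998e8)/(501e-9) = 3.965e-19 J.
Incident energy: 0.0863 kJ = 86.3 J.
Photons incident: 86.3 / 3.965e-19 = 2.177e20, i.e. 2.177e20/6.022e23 = 3.615e-4 mol.
Photons absorbed: 0.863 × 3.615e-4 = 3.120e-4 mol.
Product: Φ × n_abs = 0.033 × 3.120e-4 = 1.030e-5 mol.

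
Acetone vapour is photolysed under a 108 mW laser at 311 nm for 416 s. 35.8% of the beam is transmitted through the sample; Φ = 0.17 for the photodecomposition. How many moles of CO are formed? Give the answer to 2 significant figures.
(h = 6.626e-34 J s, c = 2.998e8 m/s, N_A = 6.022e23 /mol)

1.3e-5 mol

Photon energy at 311 nm: hc/λ = (6.626e-34)(2.998e8)/(311e-9) = 6.387e-19 J.
Energy delivered: (108 mW)(416 s) = 44.93 J.
Photons incident: 44.93 / 6.387e-19 = 7.035e19, i.e. 7.035e19/6.022e23 = 1.168e-4 mol.
Fraction absorbed: 1 − 35.8/100 = 0.6420.
Photons absorbed: 0.6420 × 1.168e-4 = 7.499e-5 mol.
Product: Φ × n_abs = 0.17 × 7.499e-5 = 1.275e-5 mol.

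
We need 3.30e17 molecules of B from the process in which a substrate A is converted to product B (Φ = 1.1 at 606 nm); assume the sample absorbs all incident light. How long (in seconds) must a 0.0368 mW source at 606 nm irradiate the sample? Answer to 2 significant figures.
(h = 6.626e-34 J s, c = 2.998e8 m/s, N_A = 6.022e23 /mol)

Product: 3.30e17 / 6.022e23 = 5.480e-7 mol.
Photons that must be absorbed: 5.480e-7 / 1.1 = 4.982e-7 mol.
Photon energy: hc/λ = 3.278e-19 J; per mole, 1.974e5 J mol⁻¹.
Energy required: 4.982e-7 × 1.974e5 = 0.09834 J.
Time: 0.09834 J / 3.68e-05 W = 2700 s.

t ≈ 2700 s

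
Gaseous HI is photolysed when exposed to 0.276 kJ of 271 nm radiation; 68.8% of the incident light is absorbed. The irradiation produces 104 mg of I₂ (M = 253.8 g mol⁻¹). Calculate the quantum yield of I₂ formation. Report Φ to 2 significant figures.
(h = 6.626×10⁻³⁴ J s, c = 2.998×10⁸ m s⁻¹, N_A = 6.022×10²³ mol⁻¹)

Product: 104 mg / 253.8 g mol⁻¹ = 4.098×10⁻⁴ mol.
Photon energy at 271 nm: hc/λ = (6.626×10⁻³⁴)(2.998×10⁸)/(271×10⁻⁹) = 7.330×10⁻¹⁹ J.
Incident energy: 0.276 kJ = 276 J.
Photons incident: 276 / 7.330×10⁻¹⁹ = 3.765×10²⁰, i.e. 3.765×10²⁰/6.022×10²³ = 6.252×10⁻⁴ mol.
Photons absorbed: 0.688 × 6.252×10⁻⁴ = 4.301×10⁻⁴ mol.
Φ = 4.098×10⁻⁴ mol / 4.301×10⁻⁴ mol photons = 0.95.

Φ = 0.95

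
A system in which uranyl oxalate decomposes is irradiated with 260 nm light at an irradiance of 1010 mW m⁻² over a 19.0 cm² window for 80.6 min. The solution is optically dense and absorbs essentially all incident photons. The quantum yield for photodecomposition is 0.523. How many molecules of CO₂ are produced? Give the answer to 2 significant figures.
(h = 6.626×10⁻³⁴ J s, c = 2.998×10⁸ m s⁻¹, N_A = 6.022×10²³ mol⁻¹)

Photon energy at 260 nm: hc/λ = (6.626×10⁻³⁴)(2.998×10⁸)/(260×10⁻⁹) = 7.640×10⁻¹⁹ J.
Energy delivered: (1010 mW m⁻²)(19.0×10⁻⁴ m²)(4836 s) = 9.280 J.
Photons incident: 9.280 / 7.640×10⁻¹⁹ = 1.215×10¹⁹, i.e. 1.215×10¹⁹/6.022×10²³ = 2.018×10⁻⁵ mol.
Product: Φ × n_abs = 0.523 × 2.018×10⁻⁵ = 1.055×10⁻⁵ mol.
As a count: 1.055×10⁻⁵ × 6.022×10²³ = 6.4×10¹⁸.

6.4×10¹⁸ molecules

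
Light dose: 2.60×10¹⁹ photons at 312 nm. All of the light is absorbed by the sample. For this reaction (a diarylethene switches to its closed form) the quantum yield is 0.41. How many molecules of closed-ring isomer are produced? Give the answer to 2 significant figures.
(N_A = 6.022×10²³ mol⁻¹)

1.1×10¹⁹ molecules

Moles of photons: 2.60×10¹⁹ / 6.022×10²³ = 4.318×10⁻⁵ mol.
Product: Φ × n_abs = 0.41 × 4.318×10⁻⁵ = 1.770×10⁻⁵ mol.
As a count: 1.770×10⁻⁵ × 6.022×10²³ = 1.1×10¹⁹.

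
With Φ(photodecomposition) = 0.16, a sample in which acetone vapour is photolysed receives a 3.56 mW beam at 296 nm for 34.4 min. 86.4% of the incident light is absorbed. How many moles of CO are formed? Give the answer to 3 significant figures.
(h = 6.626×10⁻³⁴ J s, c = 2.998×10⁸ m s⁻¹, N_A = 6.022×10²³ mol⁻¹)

2.51×10⁻⁶ mol

Photon energy at 296 nm: hc/λ = (6.626×10⁻³⁴)(2.998×10⁸)/(296×10⁻⁹) = 6.711×10⁻¹⁹ J.
Energy delivered: (3.56 mW)(2064 s) = 7.348 J.
Photons incident: 7.348 / 6.711×10⁻¹⁹ = 1.095×10¹⁹, i.e. 1.095×10¹⁹/6.022×10²³ = 1.818×10⁻⁵ mol.
Photons absorbed: 0.864 × 1.818×10⁻⁵ = 1.571×10⁻⁵ mol.
Product: Φ × n_abs = 0.16 × 1.571×10⁻⁵ = 2.514×10⁻⁶ mol.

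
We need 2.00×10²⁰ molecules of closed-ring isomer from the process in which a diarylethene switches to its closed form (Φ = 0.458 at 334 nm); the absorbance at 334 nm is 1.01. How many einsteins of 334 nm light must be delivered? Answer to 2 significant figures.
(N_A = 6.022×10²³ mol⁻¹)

8.0×10⁻⁴ einstein

Product: 2.00×10²⁰ / 6.022×10²³ = 3.321×10⁻⁴ mol.
Photons that must be absorbed: 3.321×10⁻⁴ / 0.458 = 7.251×10⁻⁴ mol.
Fraction absorbed: 1 − 10^(−1.01) = 0.9023.
Incident photons needed: 7.251×10⁻⁴ / 0.9023 = 8.036×10⁻⁴ mol.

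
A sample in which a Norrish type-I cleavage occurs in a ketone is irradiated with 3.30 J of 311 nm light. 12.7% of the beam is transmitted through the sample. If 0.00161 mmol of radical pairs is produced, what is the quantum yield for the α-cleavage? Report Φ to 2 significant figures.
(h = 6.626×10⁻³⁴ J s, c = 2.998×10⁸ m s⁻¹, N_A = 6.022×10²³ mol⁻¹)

Φ = 0.21

Product: 0.00161 mmol = 1.61×10⁻⁶ mol.
Photon energy at 311 nm: hc/λ = (6.626×10⁻³⁴)(2.998×10⁸)/(311×10⁻⁹) = 6.387×10⁻¹⁹ J.
Photons incident: 3.30 / 6.387×10⁻¹⁹ = 5.167×10¹⁸, i.e. 5.167×10¹⁸/6.022×10²³ = 8.580×10⁻⁶ mol.
Fraction absorbed: 1 − 12.7/100 = 0.8730.
Photons absorbed: 0.8730 × 8.580×10⁻⁶ = 7.490×10⁻⁶ mol.
Φ = 1.61×10⁻⁶ mol / 7.490×10⁻⁶ mol photons = 0.21.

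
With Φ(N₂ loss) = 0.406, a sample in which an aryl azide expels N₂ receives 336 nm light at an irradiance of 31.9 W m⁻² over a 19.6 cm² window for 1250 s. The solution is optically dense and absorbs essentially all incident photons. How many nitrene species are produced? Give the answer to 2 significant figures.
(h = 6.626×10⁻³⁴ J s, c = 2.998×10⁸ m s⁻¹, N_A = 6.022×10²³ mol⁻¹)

Photon energy at 336 nm: hc/λ = (6.626×10⁻³⁴)(2.998×10⁸)/(336×10⁻⁹) = 5.912×10⁻¹⁹ J.
Energy delivered: (31.9 W m⁻²)(19.6×10⁻⁴ m²)(1250 s) = 78.16 J.
Photons incident: 78.16 / 5.912×10⁻¹⁹ = 1.322×10²⁰, i.e. 1.322×10²⁰/6.022×10²³ = 2.195×10⁻⁴ mol.
Product: Φ × n_abs = 0.406 × 2.195×10⁻⁴ = 8.912×10⁻⁵ mol.
As a count: 8.912×10⁻⁵ × 6.022×10²³ = 5.4×10¹⁹.

5.4×10¹⁹ species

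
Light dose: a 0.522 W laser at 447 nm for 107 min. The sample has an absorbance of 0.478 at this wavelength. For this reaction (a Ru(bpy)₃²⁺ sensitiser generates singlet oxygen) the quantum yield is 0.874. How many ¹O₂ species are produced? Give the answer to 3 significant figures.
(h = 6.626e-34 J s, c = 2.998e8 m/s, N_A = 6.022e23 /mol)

Photon energy at 447 nm: hc/λ = (6.626e-34)(2.998e8)/(447e-9) = 4.444e-19 J.
Energy delivered: (0.522 W)(6420 s) = 3351 J.
Photons incident: 3351 / 4.444e-19 = 7.541e21, i.e. 7.541e21/6.022e23 = 0.01252 mol.
Fraction absorbed: 1 − 10^(−0.478) = 0.6673.
Photons absorbed: 0.6673 × 0.01252 = 0.008355 mol.
Product: Φ × n_abs = 0.874 × 0.008355 = 0.007302 mol.
As a count: 0.007302 × 6.022e23 = 4.40e21.

4.40e21 species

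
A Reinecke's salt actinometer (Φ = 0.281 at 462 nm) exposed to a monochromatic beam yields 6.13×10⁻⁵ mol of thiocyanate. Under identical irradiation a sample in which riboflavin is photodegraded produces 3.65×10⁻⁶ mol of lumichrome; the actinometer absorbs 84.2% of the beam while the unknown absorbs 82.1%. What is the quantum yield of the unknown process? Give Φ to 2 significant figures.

Φ = 0.017

Photons absorbed by the actinometer: 6.13×10⁻⁵ / 0.281 = 2.181×10⁻⁴ mol.
Incident flux: 2.181×10⁻⁴ / 0.842 = 2.590×10⁻⁴ einstein.
Absorbed by unknown: 0.821 × 2.590×10⁻⁴ = 2.126×10⁻⁴ mol.
Φ(unknown) = 3.65×10⁻⁶ / 2.126×10⁻⁴ = 0.017.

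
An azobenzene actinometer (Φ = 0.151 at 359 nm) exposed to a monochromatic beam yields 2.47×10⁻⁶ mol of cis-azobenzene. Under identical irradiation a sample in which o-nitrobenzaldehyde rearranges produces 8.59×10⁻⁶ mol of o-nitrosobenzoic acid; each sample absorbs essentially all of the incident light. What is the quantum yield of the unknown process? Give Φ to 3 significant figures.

Φ = 0.525

Photons absorbed by the actinometer: 2.47×10⁻⁶ / 0.151 = 1.636×10⁻⁵ mol.
Φ(unknown) = 8.59×10⁻⁶ / 1.636×10⁻⁵ = 0.525.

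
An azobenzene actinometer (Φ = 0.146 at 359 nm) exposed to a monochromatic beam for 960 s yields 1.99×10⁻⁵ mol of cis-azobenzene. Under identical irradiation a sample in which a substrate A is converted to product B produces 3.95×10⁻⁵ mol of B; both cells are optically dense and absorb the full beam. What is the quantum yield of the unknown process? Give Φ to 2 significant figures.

Photons absorbed by the actinometer: 1.99×10⁻⁵ / 0.146 = 1.363×10⁻⁴ mol.
Φ(unknown) = 3.95×10⁻⁵ / 1.363×10⁻⁴ = 0.29.

Φ = 0.29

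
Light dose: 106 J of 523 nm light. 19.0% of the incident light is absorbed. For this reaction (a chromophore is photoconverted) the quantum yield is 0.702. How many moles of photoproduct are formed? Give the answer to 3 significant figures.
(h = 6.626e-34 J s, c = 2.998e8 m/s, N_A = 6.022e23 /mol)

6.18e-5 mol

Photon energy at 523 nm: hc/λ = (6.626e-34)(2.998e8)/(523e-9) = 3.798e-19 J.
Photons incident: 106 / 3.798e-19 = 2.791e20, i.e. 2.791e20/6.022e23 = 4.635e-4 mol.
Photons absorbed: 0.190 × 4.635e-4 = 8.807e-5 mol.
Product: Φ × n_abs = 0.702 × 8.807e-5 = 6.183e-5 mol.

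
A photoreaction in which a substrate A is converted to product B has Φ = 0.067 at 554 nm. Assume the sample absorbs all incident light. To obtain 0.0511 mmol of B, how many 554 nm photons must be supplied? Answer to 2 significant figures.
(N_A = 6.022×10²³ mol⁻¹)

4.6×10²⁰ photons

Product: 0.0511 mmol = 5.11×10⁻⁵ mol.
Photons that must be absorbed: 5.11×10⁻⁵ / 0.067 = 7.627×10⁻⁴ mol.
Photon count: 7.627×10⁻⁴ × 6.022×10²³ = 4.6×10²⁰.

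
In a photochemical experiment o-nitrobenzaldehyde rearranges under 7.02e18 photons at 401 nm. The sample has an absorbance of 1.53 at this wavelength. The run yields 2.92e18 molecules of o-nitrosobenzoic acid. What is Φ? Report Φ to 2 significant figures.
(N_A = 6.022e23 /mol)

Φ = 0.43

Product: 2.92e18 / 6.022e23 = 4.849e-6 mol.
Moles of photons: 7.02e18 / 6.022e23 = 1.166e-5 mol.
Fraction absorbed: 1 − 10^(−1.53) = 0.9705.
Photons absorbed: 0.9705 × 1.166e-5 = 1.132e-5 mol.
Φ = 4.849e-6 mol / 1.132e-5 mol photons = 0.43.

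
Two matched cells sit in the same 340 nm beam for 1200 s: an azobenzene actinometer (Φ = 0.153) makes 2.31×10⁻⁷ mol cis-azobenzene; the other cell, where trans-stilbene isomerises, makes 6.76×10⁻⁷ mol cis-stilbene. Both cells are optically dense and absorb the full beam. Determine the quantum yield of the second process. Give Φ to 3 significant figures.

Φ = 0.448

Photons absorbed by the actinometer: 2.31×10⁻⁷ / 0.153 = 1.510×10⁻⁶ mol.
Φ(unknown) = 6.76×10⁻⁷ / 1.510×10⁻⁶ = 0.448.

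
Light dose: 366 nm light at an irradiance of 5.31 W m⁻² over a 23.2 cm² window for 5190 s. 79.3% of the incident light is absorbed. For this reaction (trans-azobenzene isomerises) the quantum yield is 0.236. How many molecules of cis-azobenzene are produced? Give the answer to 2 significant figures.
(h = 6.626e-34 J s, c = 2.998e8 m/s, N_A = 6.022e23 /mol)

Photon energy at 366 nm: hc/λ = (6.626e-34)(2.998e8)/(366e-9) = 5.428e-19 J.
Energy delivered: (5.31 W m⁻²)(23.2e-4 m²)(5190 s) = 63.94 J.
Photons incident: 63.94 / 5.428e-19 = 1.178e20, i.e. 1.178e20/6.022e23 = 1.956e-4 mol.
Photons absorbed: 0.793 × 1.956e-4 = 1.551e-4 mol.
Product: Φ × n_abs = 0.236 × 1.551e-4 = 3.660e-5 mol.
As a count: 3.660e-5 × 6.022e23 = 2.2e19.

2.2e19 molecules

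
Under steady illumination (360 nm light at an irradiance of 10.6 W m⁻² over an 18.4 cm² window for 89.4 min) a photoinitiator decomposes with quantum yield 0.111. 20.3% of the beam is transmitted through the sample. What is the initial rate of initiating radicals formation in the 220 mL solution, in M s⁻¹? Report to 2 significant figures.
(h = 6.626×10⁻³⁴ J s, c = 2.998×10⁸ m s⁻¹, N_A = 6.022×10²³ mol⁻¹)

Photon energy at 360 nm: hc/λ = (6.626×10⁻³⁴)(2.998×10⁸)/(360×10⁻⁹) = 5.518×10⁻¹⁹ J.
Energy delivered: (10.6 W m⁻²)(18.4×10⁻⁴ m²)(5364 s) = 104.6 J.
Photons incident: 104.6 / 5.518×10⁻¹⁹ = 1.896×10²⁰, i.e. 1.896×10²⁰/6.022×10²³ = 3.148×10⁻⁴ mol.
Fraction absorbed: 1 − 20.3/100 = 0.7970.
Photons absorbed: 0.7970 × 3.148×10⁻⁴ = 2.509×10⁻⁴ mol.
Product formed: 0.111 × 2.509×10⁻⁴ = 2.785×10⁻⁵ mol.
Rate: 2.785×10⁻⁵ mol / (5364 s × 0.22 L) = 2.4×10⁻⁸ M s⁻¹.

2.4×10⁻⁸ M s⁻¹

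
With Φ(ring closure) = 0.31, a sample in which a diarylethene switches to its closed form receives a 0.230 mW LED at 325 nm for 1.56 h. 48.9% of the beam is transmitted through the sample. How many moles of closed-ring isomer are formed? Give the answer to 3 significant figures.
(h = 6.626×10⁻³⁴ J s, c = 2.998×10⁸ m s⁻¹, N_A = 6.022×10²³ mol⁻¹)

Photon energy at 325 nm: hc/λ = (6.626×10⁻³⁴)(2.998×10⁸)/(325×10⁻⁹) = 6.112×10⁻¹⁹ J.
Energy delivered: (0.230 mW)(5616 s) = 1.292 J.
Photons incident: 1.292 / 6.112×10⁻¹⁹ = 2.114×10¹⁸, i.e. 2.114×10¹⁸/6.022×10²³ = 3.510×10⁻⁶ mol.
Fraction absorbed: 1 − 48.9/100 = 0.5110.
Photons absorbed: 0.5110 × 3.510×10⁻⁶ = 1.794×10⁻⁶ mol.
Product: Φ × n_abs = 0.31 × 1.794×10⁻⁶ = 5.561×10⁻⁷ mol.

5.56×10⁻⁷ mol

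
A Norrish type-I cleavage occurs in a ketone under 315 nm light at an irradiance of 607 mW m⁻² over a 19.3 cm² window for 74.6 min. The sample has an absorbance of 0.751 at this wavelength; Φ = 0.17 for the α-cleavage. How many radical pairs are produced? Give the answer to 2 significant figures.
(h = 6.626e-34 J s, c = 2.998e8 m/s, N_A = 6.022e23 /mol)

Photon energy at 315 nm: hc/λ = (6.626e-34)(2.998e8)/(315e-9) = 6.306e-19 J.
Energy delivered: (607 mW m⁻²)(19.3e-4 m²)(4476 s) = 5.244 J.
Photons incident: 5.244 / 6.306e-19 = 8.316e18, i.e. 8.316e18/6.022e23 = 1.381e-5 mol.
Fraction absorbed: 1 − 10^(−0.751) = 0.8226.
Photons absorbed: 0.8226 × 1.381e-5 = 1.136e-5 mol.
Product: Φ × n_abs = 0.17 × 1.136e-5 = 1.931e-6 mol.
As a count: 1.931e-6 × 6.022e23 = 1.2e18.

1.2e18 radical pairs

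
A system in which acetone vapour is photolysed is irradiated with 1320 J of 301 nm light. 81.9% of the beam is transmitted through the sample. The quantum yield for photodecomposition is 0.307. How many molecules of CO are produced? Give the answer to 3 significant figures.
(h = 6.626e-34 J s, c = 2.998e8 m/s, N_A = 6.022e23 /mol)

Photon energy at 301 nm: hc/λ = (6.626e-34)(2.998e8)/(301e-9) = 6.600e-19 J.
Photons incident: 1320 / 6.600e-19 = 2.000e21, i.e. 2.000e21/6.022e23 = 0.003321 mol.
Fraction absorbed: 1 − 81.9/100 = 0.1810.
Photons absorbed: 0.1810 × 0.003321 = 6.011e-4 mol.
Product: Φ × n_abs = 0.307 × 6.011e-4 = 1.845e-4 mol.
As a count: 1.845e-4 × 6.022e23 = 1.11e20.

1.11e20 molecules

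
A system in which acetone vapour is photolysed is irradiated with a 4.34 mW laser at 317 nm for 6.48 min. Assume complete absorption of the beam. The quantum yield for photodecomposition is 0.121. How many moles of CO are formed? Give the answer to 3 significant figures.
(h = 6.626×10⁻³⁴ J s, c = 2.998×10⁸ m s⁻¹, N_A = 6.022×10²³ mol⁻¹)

Photon energy at 317 nm: hc/λ = (6.626×10⁻³⁴)(2.998×10⁸)/(317×10⁻⁹) = 6.266×10⁻¹⁹ J.
Energy delivered: (4.34 mW)(388.8 s) = 1.687 J.
Photons incident: 1.687 / 6.266×10⁻¹⁹ = 2.692×10¹⁸, i.e. 2.692×10¹⁸/6.022×10²³ = 4.470×10⁻⁶ mol.
Product: Φ × n_abs = 0.121 × 4.470×10⁻⁶ = 5.409×10⁻⁷ mol.

5.41×10⁻⁷ mol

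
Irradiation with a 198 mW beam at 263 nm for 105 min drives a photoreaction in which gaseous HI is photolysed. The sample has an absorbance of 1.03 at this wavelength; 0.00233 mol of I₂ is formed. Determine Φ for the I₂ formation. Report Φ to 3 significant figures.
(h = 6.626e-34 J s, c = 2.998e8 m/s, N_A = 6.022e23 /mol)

Φ = 0.937

Photon energy at 263 nm: hc/λ = (6.626e-34)(2.998e8)/(263e-9) = 7.553e-19 J.
Energy delivered: (198 mW)(6300 s) = 1247 J.
Photons incident: 1247 / 7.553e-19 = 1.651e21, i.e. 1.651e21/6.022e23 = 0.002742 mol.
Fraction absorbed: 1 − 10^(−1.03) = 0.9067.
Photons absorbed: 0.9067 × 0.002742 = 0.002486 mol.
Φ = 0.00233 mol / 0.002486 mol photons = 0.937.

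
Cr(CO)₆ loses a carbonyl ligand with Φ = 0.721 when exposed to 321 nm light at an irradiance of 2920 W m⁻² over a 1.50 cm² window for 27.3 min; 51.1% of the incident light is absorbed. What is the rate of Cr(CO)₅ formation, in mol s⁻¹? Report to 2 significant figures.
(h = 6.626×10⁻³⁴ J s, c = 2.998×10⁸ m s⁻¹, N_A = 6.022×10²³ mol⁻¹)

4.3×10⁻⁷ mol s⁻¹

Photon energy at 321 nm: hc/λ = (6.626×10⁻³⁴)(2.998×10⁸)/(321×10⁻⁹) = 6.188×10⁻¹⁹ J.
Energy delivered: (2920 W m⁻²)(1.50×10⁻⁴ m²)(1638 s) = 717.4 J.
Photons incident: 717.4 / 6.188×10⁻¹⁹ = 1.159×10²¹, i.e. 1.159×10²¹/6.022×10²³ = 0.001925 mol.
Photons absorbed: 0.511 × 0.001925 = 9.837×10⁻⁴ mol.
Product formed: 0.721 × 9.837×10⁻⁴ = 7.092×10⁻⁴ mol.
Rate: 7.092×10⁻⁴ / 1638 s = 4.3×10⁻⁷ mol s⁻¹.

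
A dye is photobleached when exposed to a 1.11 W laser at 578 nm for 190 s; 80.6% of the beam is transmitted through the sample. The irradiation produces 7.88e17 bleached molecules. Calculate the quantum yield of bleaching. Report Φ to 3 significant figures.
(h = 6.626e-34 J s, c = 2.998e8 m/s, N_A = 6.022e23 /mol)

Product: 7.88e17 / 6.022e23 = 1.309e-6 mol.
Photon energy at 578 nm: hc/λ = (6.626e-34)(2.998e8)/(578e-9) = 3.437e-19 J.
Energy delivered: (1.11 W)(190 s) = 210.9 J.
Photons incident: 210.9 / 3.437e-19 = 6.136e20, i.e. 6.136e20/6.022e23 = 0.001019 mol.
Fraction absorbed: 1 − 80.6/100 = 0.1940.
Photons absorbed: 0.1940 × 0.001019 = 1.977e-4 mol.
Φ = 1.309e-6 mol / 1.977e-4 mol photons = 0.00662.

Φ = 0.00662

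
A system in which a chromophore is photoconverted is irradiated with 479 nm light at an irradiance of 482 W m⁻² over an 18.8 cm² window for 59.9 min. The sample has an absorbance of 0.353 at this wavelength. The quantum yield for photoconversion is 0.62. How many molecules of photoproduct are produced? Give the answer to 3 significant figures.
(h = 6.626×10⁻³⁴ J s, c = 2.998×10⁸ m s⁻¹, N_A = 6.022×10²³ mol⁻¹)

2.71×10²¹ molecules

Photon energy at 479 nm: hc/λ = (6.626×10⁻³⁴)(2.998×10⁸)/(479×10⁻⁹) = 4.147×10⁻¹⁹ J.
Energy delivered: (482 W m⁻²)(18.8×10⁻⁴ m²)(3594 s) = 3257 J.
Photons incident: 3257 / 4.147×10⁻¹⁹ = 7.854×10²¹, i.e. 7.854×10²¹/6.022×10²³ = 0.01304 mol.
Fraction absorbed: 1 − 10^(−0.353) = 0.5564.
Photons absorbed: 0.5564 × 0.01304 = 0.007255 mol.
Product: Φ × n_abs = 0.62 × 0.007255 = 0.004498 mol.
As a count: 0.004498 × 6.022×10²³ = 2.71×10²¹.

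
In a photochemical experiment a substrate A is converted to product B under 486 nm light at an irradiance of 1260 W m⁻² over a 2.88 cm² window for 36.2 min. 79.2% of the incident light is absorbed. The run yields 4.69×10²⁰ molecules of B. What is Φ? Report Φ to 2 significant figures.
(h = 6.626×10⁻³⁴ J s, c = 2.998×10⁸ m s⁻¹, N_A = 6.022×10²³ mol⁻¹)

Φ = 0.31

Product: 4.69×10²⁰ / 6.022×10²³ = 7.788×10⁻⁴ mol.
Photon energy at 486 nm: hc/λ = (6.626×10⁻³⁴)(2.998×10⁸)/(486×10⁻⁹) = 4.087×10⁻¹⁹ J.
Energy delivered: (1260 W m⁻²)(2.88×10⁻⁴ m²)(2172 s) = 788.2 J.
Photons incident: 788.2 / 4.087×10⁻¹⁹ = 1.929×10²¹, i.e. 1.929×10²¹/6.022×10²³ = 0.003203 mol.
Photons absorbed: 0.792 × 0.003203 = 0.002537 mol.
Φ = 7.788×10⁻⁴ mol / 0.002537 mol photons = 0.31.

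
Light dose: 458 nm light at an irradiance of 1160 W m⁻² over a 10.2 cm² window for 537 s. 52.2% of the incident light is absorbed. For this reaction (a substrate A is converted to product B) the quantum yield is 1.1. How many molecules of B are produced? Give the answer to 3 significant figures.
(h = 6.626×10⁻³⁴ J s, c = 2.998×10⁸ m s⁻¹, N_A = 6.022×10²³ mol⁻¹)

8.41×10²⁰ molecules

Photon energy at 458 nm: hc/λ = (6.626×10⁻³⁴)(2.998×10⁸)/(458×10⁻⁹) = 4.337×10⁻¹⁹ J.
Energy delivered: (1160 W m⁻²)(10.2×10⁻⁴ m²)(537 s) = 635.4 J.
Photons incident: 635.4 / 4.337×10⁻¹⁹ = 1.465×10²¹, i.e. 1.465×10²¹/6.022×10²³ = 0.002433 mol.
Photons absorbed: 0.522 × 0.002433 = 0.001270 mol.
Product: Φ × n_abs = 1.1 × 0.001270 = 0.001397 mol.
As a count: 0.001397 × 6.022×10²³ = 8.41×10²⁰.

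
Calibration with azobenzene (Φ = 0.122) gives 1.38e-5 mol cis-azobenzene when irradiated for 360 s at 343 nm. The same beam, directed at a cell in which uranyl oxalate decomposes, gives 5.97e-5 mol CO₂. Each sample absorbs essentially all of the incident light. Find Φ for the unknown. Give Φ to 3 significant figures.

Photons absorbed by the actinometer: 1.38e-5 / 0.122 = 1.131e-4 mol.
Φ(unknown) = 5.97e-5 / 1.131e-4 = 0.528.

Φ = 0.528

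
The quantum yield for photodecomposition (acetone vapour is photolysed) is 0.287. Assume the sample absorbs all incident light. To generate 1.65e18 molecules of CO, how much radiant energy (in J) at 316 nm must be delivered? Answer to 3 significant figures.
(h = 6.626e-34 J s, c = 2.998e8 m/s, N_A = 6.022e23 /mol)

Product: 1.65e18 / 6.022e23 = 2.740e-6 mol.
Photons that must be absorbed: 2.740e-6 / 0.287 = 9.547e-6 mol.
Photon energy: hc/λ = 6.286e-19 J; per mole, 3.785e5 J mol⁻¹.
Energy required: 9.547e-6 × 3.785e5 = 3.61 J.

3.61 J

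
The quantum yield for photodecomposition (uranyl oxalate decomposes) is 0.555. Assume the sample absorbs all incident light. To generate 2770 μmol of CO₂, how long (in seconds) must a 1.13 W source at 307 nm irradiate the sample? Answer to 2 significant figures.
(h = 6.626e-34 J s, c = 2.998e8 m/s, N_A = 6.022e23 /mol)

Product: 2770 μmol = 0.00277 mol.
Photons that must be absorbed: 0.00277 / 0.555 = 0.004991 mol.
Photon energy: hc/λ = 6.471e-19 J; per mole, 3.897e5 J mol⁻¹.
Energy required: 0.004991 × 3.897e5 = 1945 J.
Time: 1945 J / 1.13 W = 1700 s.

t ≈ 1700 s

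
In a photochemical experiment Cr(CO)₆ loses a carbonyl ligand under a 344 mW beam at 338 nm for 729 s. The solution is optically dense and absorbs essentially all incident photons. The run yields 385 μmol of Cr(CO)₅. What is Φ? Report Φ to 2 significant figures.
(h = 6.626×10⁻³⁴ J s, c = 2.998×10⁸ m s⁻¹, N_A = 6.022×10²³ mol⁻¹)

Product: 385 μmol = 3.85×10⁻⁴ mol.
Photon energy at 338 nm: hc/λ = (6.626×10⁻³⁴)(2.998×10⁸)/(338×10⁻⁹) = 5.877×10⁻¹⁹ J.
Energy delivered: (344 mW)(729 s) = 250.8 J.
Photons incident: 250.8 / 5.877×10⁻¹⁹ = 4.267×10²⁰, i.e. 4.267×10²⁰/6.022×10²³ = 7.086×10⁻⁴ mol.
Φ = 3.85×10⁻⁴ mol / 7.086×10⁻⁴ mol photons = 0.54.

Φ = 0.54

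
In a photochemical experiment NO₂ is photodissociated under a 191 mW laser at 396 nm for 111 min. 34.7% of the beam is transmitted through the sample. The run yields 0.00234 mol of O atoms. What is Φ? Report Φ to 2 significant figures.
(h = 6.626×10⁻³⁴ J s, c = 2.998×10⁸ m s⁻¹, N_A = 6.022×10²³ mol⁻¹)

Φ = 0.85

Photon energy at 396 nm: hc/λ = (6.626×10⁻³⁴)(2.998×10⁸)/(396×10⁻⁹) = 5.016×10⁻¹⁹ J.
Energy delivered: (191 mW)(6660 s) = 1272 J.
Photons incident: 1272 / 5.016×10⁻¹⁹ = 2.536×10²¹, i.e. 2.536×10²¹/6.022×10²³ = 0.004211 mol.
Fraction absorbed: 1 − 34.7/100 = 0.6530.
Photons absorbed: 0.6530 × 0.004211 = 0.002750 mol.
Φ = 0.00234 mol / 0.002750 mol photons = 0.85.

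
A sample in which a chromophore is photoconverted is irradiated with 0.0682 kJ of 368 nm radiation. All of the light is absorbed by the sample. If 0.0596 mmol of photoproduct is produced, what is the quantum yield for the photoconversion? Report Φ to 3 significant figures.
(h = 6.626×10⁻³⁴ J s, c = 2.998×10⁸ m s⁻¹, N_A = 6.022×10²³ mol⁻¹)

Product: 0.0596 mmol = 5.96×10⁻⁵ mol.
Photon energy at 368 nm: hc/λ = (6.626×10⁻³⁴)(2.998×10⁸)/(368×10⁻⁹) = 5.398×10⁻¹⁹ J.
Incident energy: 0.0682 kJ = 68.2 J.
Photons incident: 68.2 / 5.398×10⁻¹⁹ = 1.263×10²⁰, i.e. 1.263×10²⁰/6.022×10²³ = 2.097×10⁻⁴ mol.
Φ = 5.96×10⁻⁵ mol / 2.097×10⁻⁴ mol photons = 0.284.

Φ = 0.284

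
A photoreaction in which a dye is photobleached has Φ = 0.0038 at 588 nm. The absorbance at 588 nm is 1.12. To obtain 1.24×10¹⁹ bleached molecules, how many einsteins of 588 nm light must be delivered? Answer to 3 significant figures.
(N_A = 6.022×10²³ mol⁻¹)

Product: 1.24×10¹⁹ / 6.022×10²³ = 2.059×10⁻⁵ mol.
Photons that must be absorbed: 2.059×10⁻⁵ / 0.0038 = 0.005418 mol.
Fraction absorbed: 1 − 10^(−1.12) = 0.9241.
Incident photons needed: 0.005418 / 0.9241 = 0.005863 mol.

0.00586 einstein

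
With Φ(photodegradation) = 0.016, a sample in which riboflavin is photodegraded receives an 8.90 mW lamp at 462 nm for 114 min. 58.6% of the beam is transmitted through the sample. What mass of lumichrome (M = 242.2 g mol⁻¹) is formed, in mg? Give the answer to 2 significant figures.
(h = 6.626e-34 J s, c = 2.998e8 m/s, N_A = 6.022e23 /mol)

0.38 mg

Photon energy at 462 nm: hc/λ = (6.626e-34)(2.998e8)/(462e-9) = 4.300e-19 J.
Energy delivered: (8.90 mW)(6840 s) = 60.88 J.
Photons incident: 60.88 / 4.300e-19 = 1.416e20, i.e. 1.416e20/6.022e23 = 2.351e-4 mol.
Fraction absorbed: 1 − 58.6/100 = 0.4140.
Photons absorbed: 0.4140 × 2.351e-4 = 9.733e-5 mol.
Product: Φ × n_abs = 0.016 × 9.733e-5 = 1.557e-6 mol.
Mass: 1.557e-6 × 242.2 = 3.771e-4 g = 0.38 mg.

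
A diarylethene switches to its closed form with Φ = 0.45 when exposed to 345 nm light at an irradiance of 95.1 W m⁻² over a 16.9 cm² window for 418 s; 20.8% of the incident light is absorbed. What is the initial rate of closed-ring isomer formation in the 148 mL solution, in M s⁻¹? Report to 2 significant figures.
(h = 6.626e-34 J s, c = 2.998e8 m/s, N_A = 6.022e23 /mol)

2.9e-7 M s⁻¹

Photon energy at 345 nm: hc/λ = (6.626e-34)(2.998e8)/(345e-9) = 5.758e-19 J.
Energy delivered: (95.1 W m⁻²)(16.9e-4 m²)(418 s) = 67.18 J.
Photons incident: 67.18 / 5.758e-19 = 1.167e20, i.e. 1.167e20/6.022e23 = 1.938e-4 mol.
Photons absorbed: 0.208 × 1.938e-4 = 4.031e-5 mol.
Product formed: 0.45 × 4.031e-5 = 1.814e-5 mol.
Rate: 1.814e-5 mol / (418 s × 0.148 L) = 2.9e-7 M s⁻¹.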